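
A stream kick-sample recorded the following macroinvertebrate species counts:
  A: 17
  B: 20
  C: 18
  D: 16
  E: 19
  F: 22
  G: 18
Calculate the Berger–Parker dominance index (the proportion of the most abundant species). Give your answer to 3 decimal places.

0.169

Total N = 17+20+18+16+19+22+18 = 130, so the proportions are 0.13077, 0.15385, 0.13846, 0.12308, 0.14615, 0.16923, 0.13846 (working shown to 5 dp, full precision carried).
The largest proportion is 0.16923, i.e. d = 0.169 to 3 decimal places.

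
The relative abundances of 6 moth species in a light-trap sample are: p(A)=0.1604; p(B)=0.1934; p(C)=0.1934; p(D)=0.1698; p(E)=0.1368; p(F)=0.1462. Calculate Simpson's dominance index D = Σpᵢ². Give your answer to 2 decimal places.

D = 0.1604² + 0.1934² + 0.1934² + 0.1698² + 0.1368² + 0.1462² = 0.0257 + 0.0374 + 0.0374 + 0.0288 + 0.0187 + 0.0214 = 0.1695 (working shown to 4 dp, full precision carried).
To 2 decimal places, D = 0.17.

0.17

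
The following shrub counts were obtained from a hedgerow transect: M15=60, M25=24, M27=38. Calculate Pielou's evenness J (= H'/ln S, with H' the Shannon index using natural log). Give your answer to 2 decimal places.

0.94

Total N = 60+24+38 = 122, so the proportions are 0.4918, 0.1967, 0.3115 (working shown to 4 dp, full precision carried).
H' = −Σ pᵢ ln pᵢ = −((-0.3490) + (-0.3199) + (-0.3633)) = 1.0322.
With S = 3 species, ln S = 1.0986, so J = 1.0322/1.0986 = 0.9395, i.e. 0.94 to 2 decimal places.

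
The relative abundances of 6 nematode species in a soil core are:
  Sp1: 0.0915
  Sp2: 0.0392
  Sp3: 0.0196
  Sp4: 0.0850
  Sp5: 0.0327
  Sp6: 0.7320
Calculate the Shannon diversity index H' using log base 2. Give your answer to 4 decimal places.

1.4032

Each pᵢ log₂ pᵢ term (working shown to 6 dp, full precision carried): 0.0915×(-3.450084)=-0.315683, 0.0392×(-4.673003)=-0.183182, 0.0196×(-5.673003)=-0.111191, 0.085×(-3.556393)=-0.302293, 0.0327×(-4.934566)=-0.161360, 0.732×(-0.450084)=-0.329462.
Sum = -1.403171, so H' = 1.4032.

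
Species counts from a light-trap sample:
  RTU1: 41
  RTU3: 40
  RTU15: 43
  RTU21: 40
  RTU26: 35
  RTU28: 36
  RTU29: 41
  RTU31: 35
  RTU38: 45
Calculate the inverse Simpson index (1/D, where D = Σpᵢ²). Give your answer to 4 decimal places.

8.9364

Total N = 41+40+43+40+35+36+41+35+45 = 356, so the proportions are 0.11516854, 0.11235955, 0.12078652, 0.11235955, 0.09831461, 0.1011236, 0.11516854, 0.09831461, 0.12640449 (working shown to 8 dp, full precision carried).
D = 0.11516854² + 0.11235955² + 0.12078652² + 0.11235955² + 0.09831461² + 0.1011236² + 0.11516854² + 0.09831461² + 0.12640449² = 0.01326379 + 0.01262467 + 0.01458938 + 0.01262467 + 0.00966576 + 0.01022598 + 0.01326379 + 0.00966576 + 0.01597810 = 0.11190191.
So 1/D = 8.936398, i.e. 8.9364 to 4 decimal places.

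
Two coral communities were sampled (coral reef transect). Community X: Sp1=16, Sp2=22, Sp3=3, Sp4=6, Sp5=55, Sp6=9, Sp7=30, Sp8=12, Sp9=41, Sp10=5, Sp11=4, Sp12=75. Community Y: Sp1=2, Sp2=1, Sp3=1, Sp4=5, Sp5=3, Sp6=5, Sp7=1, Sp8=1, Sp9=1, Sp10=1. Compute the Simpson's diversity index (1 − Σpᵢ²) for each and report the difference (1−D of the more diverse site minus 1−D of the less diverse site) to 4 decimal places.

Community X: N=278, proportions 0.05755396, 0.07913669, 0.01079137, 0.02158273, 0.19784173, 0.0323741, 0.10791367, 0.04316547, 0.14748201, 0.01798561, 0.01438849, 0.26978417, giving 1−D = 0.84107965 (working shown to 8 dp, full precision carried).
Community Y: N=21, proportions 0.0952381, 0.04761905, 0.04761905, 0.23809524, 0.14285714, 0.23809524, 0.04761905, 0.04761905, 0.04761905, 0.04761905, giving 1−D = 0.84353741.
Difference = |0.84107965 − 0.84353741| = 0.00245776, i.e. 0.0025 to 4 decimal places.

0.0025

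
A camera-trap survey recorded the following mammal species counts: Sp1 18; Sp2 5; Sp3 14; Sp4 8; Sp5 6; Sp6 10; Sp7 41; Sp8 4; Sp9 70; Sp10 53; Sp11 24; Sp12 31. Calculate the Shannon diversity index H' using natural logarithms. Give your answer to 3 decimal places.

Total N = 18+5+14+8+6+10+41+4+70+53+24+31 = 284, so the proportions are 0.06338, 0.01761, 0.0493, 0.02817, 0.02113, 0.03521, 0.14437, 0.01408, 0.24648, 0.18662, 0.08451, 0.10915 (working shown to 5 dp, full precision carried).
Each pᵢ ln pᵢ term: 0.06338×(-2.75860)=-0.17484, 0.01761×(-4.03954)=-0.07112, 0.0493×(-3.00992)=-0.14838, 0.02817×(-3.56953)=-0.10055, 0.02113×(-3.85721)=-0.08149, 0.03521×(-3.34639)=-0.11783, 0.14437×(-1.93540)=-0.27941, 0.01408×(-4.26268)=-0.06004, 0.24648×(-1.40048)=-0.34519, 0.18662×(-1.67868)=-0.31328, 0.08451×(-2.47092)=-0.20881, 0.10915×(-2.21499)=-0.24178.
Sum = -2.14270, so H' = 2.143.

2.143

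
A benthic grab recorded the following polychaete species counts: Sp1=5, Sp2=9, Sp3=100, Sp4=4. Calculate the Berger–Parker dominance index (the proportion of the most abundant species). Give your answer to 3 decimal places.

0.847

Total N = 5+9+100+4 = 118, so the proportions are 0.04237, 0.07627, 0.84746, 0.0339 (working shown to 5 dp, full precision carried).
The largest proportion is 0.84746, i.e. d = 0.847 to 3 decimal places.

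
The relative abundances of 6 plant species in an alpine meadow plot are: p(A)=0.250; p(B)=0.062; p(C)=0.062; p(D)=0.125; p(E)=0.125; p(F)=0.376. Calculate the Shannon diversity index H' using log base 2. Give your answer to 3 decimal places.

2.278

Each pᵢ log₂ pᵢ term (working shown to 5 dp, full precision carried): 0.25×(-2.00000)=-0.50000, 0.062×(-4.01159)=-0.24872, 0.062×(-4.01159)=-0.24872, 0.125×(-3.00000)=-0.37500, 0.125×(-3.00000)=-0.37500, 0.376×(-1.41120)=-0.53061.
Sum = -2.27805, so H' = 2.278.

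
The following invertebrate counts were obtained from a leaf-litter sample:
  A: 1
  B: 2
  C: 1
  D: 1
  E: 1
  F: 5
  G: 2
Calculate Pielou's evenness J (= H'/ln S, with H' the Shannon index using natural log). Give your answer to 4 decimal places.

0.8904

Total N = 1+2+1+1+1+5+2 = 13, so the proportions are 0.076923, 0.153846, 0.076923, 0.076923, 0.076923, 0.384615, 0.153846 (working shown to 6 dp, full precision carried).
H' = −Σ pᵢ ln pᵢ = −((-0.197304) + (-0.287970) + (-0.197304) + (-0.197304) + (-0.197304) + (-0.367504) + (-0.287970)) = 1.732659.
With S = 7 species, ln S = 1.945910, so J = 1.732659/1.945910 = 0.890410, i.e. 0.8904 to 4 decimal places.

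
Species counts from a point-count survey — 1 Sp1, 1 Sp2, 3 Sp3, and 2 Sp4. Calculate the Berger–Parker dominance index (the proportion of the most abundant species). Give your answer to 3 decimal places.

0.429

Total N = 1+1+3+2 = 7, so the proportions are 0.14286, 0.14286, 0.42857, 0.28571 (working shown to 5 dp, full precision carried).
The largest proportion is 0.42857, i.e. d = 0.429 to 3 decimal places.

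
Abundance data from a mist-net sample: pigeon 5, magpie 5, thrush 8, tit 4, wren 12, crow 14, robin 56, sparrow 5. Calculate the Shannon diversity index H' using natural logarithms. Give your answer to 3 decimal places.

Total N = 5+5+8+4+12+14+56+5 = 109, so the proportions are 0.04587, 0.04587, 0.07339, 0.0367, 0.11009, 0.12844, 0.51376, 0.04587 (working shown to 5 dp, full precision carried).
Each pᵢ ln pᵢ term: 0.04587×(-3.08191)=-0.14137, 0.04587×(-3.08191)=-0.14137, 0.07339×(-2.61191)=-0.19170, 0.0367×(-3.30505)=-0.12129, 0.11009×(-2.20644)=-0.24291, 0.12844×(-2.05229)=-0.26360, 0.51376×(-0.66600)=-0.34216, 0.04587×(-3.08191)=-0.14137.
Sum = -1.58577, so H' = 1.586.

1.586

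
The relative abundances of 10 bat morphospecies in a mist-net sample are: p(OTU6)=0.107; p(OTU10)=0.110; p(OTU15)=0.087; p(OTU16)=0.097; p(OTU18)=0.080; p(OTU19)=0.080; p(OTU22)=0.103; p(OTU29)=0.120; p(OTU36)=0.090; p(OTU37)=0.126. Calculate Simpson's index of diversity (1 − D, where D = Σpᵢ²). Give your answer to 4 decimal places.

0.8977

D = 0.107² + 0.11² + 0.087² + 0.097² + 0.08² + 0.08² + 0.103² + 0.12² + 0.09² + 0.126² = 0.011449 + 0.012100 + 0.007569 + 0.009409 + 0.006400 + 0.006400 + 0.010609 + 0.014400 + 0.008100 + 0.015876 = 0.102312 (working shown to 6 dp, full precision carried).
So 1 − D = 0.897688, i.e. 0.8977 to 4 decimal places.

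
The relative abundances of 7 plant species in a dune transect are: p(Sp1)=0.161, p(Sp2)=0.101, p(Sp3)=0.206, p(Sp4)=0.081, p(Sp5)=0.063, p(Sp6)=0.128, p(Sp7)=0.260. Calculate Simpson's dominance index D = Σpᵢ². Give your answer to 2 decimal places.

D = 0.161² + 0.101² + 0.206² + 0.081² + 0.063² + 0.128² + 0.26² = 0.0259 + 0.0102 + 0.0424 + 0.0066 + 0.0040 + 0.0164 + 0.0676 = 0.1731 (working shown to 4 dp, full precision carried).
To 2 decimal places, D = 0.17.

0.17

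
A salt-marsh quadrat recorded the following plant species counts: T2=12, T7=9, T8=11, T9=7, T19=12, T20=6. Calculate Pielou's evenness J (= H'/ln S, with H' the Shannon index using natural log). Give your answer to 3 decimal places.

0.982

Total N = 12+9+11+7+12+6 = 57, so the proportions are 0.21053, 0.15789, 0.19298, 0.12281, 0.21053, 0.10526 (working shown to 5 dp, full precision carried).
H' = −Σ pᵢ ln pᵢ = −((-0.32803) + (-0.29145) + (-0.31749) + (-0.25754) + (-0.32803) + (-0.23698)) = 1.75952.
With S = 6 species, ln S = 1.79176, so J = 1.75952/1.79176 = 0.98200, i.e. 0.982 to 3 decimal places.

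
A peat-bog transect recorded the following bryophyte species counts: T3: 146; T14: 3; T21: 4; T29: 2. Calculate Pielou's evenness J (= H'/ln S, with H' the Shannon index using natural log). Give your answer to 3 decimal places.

0.204

Total N = 146+3+4+2 = 155, so the proportions are 0.94194, 0.01935, 0.02581, 0.0129 (working shown to 5 dp, full precision carried).
H' = −Σ pᵢ ln pᵢ = −((-0.05635) + (-0.07635) + (-0.09438) + (-0.05613)) = 0.28321.
With S = 4 species, ln S = 1.38629, so J = 0.28321/1.38629 = 0.20429, i.e. 0.204 to 3 decimal places.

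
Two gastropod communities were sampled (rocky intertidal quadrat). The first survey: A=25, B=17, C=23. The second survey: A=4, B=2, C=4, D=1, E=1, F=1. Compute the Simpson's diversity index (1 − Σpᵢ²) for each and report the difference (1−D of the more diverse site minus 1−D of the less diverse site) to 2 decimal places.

0.11

The first survey: N=65, proportions 0.38462, 0.26154, 0.35385, giving 1−D = 0.65846 (working shown to 5 dp, full precision carried).
The second survey: N=13, proportions 0.30769, 0.15385, 0.30769, 0.07692, 0.07692, 0.07692, giving 1−D = 0.76923.
Difference = |0.65846 − 0.76923| = 0.11077, i.e. 0.11 to 2 decimal places.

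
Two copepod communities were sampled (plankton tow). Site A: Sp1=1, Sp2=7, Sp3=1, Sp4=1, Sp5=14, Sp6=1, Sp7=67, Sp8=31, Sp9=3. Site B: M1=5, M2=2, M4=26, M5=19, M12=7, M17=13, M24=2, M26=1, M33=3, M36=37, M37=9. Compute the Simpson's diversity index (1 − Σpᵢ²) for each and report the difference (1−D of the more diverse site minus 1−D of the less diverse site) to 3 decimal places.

Site A: N=126, proportions 0.00794, 0.05556, 0.00794, 0.00794, 0.11111, 0.00794, 0.53175, 0.24603, 0.02381, giving 1−D = 0.64046 (working shown to 5 dp, full precision carried).
Site B: N=124, proportions 0.04032, 0.01613, 0.20968, 0.15323, 0.05645, 0.10484, 0.01613, 0.00806, 0.02419, 0.29839, 0.07258, giving 1−D = 0.82128.
Difference = |0.64046 − 0.82128| = 0.18082, i.e. 0.181 to 3 decimal places.

0.181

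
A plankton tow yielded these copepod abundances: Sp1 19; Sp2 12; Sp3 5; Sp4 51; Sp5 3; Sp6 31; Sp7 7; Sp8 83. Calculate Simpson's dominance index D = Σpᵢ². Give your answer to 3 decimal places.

0.248

Total N = 19+12+5+51+3+31+7+83 = 211, so the proportions are 0.09005, 0.05687, 0.0237, 0.24171, 0.01422, 0.14692, 0.03318, 0.39336 (working shown to 5 dp, full precision carried).
D = 0.09005² + 0.05687² + 0.0237² + 0.24171² + 0.01422² + 0.14692² + 0.03318² + 0.39336² = 0.00811 + 0.00323 + 0.00056 + 0.05842 + 0.00020 + 0.02159 + 0.00110 + 0.15474 = 0.24795.
To 3 decimal places, D = 0.248.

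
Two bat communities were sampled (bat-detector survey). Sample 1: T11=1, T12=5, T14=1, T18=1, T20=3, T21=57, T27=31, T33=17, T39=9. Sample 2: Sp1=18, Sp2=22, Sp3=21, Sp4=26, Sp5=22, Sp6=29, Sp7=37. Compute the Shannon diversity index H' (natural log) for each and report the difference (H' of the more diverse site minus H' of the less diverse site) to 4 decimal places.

0.4207

Sample 1: N=125, proportions 0.008, 0.04, 0.008, 0.008, 0.024, 0.456, 0.248, 0.136, 0.072, giving H' = 1.498792 (working shown to 6 dp, full precision carried).
Sample 2: N=175, proportions 0.102857, 0.125714, 0.12, 0.148571, 0.125714, 0.165714, 0.211429, giving H' = 1.919451.
Difference = |1.498792 − 1.919451| = 0.420659, i.e. 0.4207 to 4 decimal places.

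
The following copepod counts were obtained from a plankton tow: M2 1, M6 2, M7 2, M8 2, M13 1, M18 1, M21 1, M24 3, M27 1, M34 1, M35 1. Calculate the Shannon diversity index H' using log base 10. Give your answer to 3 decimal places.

Total N = 1+2+2+2+1+1+1+3+1+1+1 = 16, so the proportions are 0.0625, 0.125, 0.125, 0.125, 0.0625, 0.0625, 0.0625, 0.1875, 0.0625, 0.0625, 0.0625 (working shown to 5 dp, full precision carried).
Each pᵢ log₁₀ pᵢ term: 0.0625×(-1.20412)=-0.07526, 0.125×(-0.90309)=-0.11289, 0.125×(-0.90309)=-0.11289, 0.125×(-0.90309)=-0.11289, 0.0625×(-1.20412)=-0.07526, 0.0625×(-1.20412)=-0.07526, 0.0625×(-1.20412)=-0.07526, 0.1875×(-0.72700)=-0.13631, 0.0625×(-1.20412)=-0.07526, 0.0625×(-1.20412)=-0.07526, 0.0625×(-1.20412)=-0.07526.
Sum = -1.00177, so H' = 1.002.

1.002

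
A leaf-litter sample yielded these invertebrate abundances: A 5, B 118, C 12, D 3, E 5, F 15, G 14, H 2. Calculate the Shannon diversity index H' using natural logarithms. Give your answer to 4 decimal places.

Total N = 5+118+12+3+5+15+14+2 = 174, so the proportions are 0.028736, 0.678161, 0.068966, 0.017241, 0.028736, 0.086207, 0.08046, 0.011494 (working shown to 6 dp, full precision carried).
Each pᵢ ln pᵢ term: 0.028736×(-3.549617)=-0.102000, 0.678161×(-0.388371)=-0.263378, 0.068966×(-2.674149)=-0.184424, 0.017241×(-4.060443)=-0.070008, 0.028736×(-3.549617)=-0.102000, 0.086207×(-2.451005)=-0.211294, 0.08046×(-2.519998)=-0.202758, 0.011494×(-4.465908)=-0.051332.
Sum = -1.187195, so H' = 1.1872.

1.1872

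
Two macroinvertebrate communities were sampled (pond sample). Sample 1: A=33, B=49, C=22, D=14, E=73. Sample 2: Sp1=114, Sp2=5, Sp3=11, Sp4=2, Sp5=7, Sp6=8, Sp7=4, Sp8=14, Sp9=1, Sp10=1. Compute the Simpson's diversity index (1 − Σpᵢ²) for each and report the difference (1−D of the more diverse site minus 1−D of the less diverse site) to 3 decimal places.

Sample 1: N=191, proportions 0.17277, 0.25654, 0.11518, 0.0733, 0.3822, giving 1−D = 0.73962 (working shown to 5 dp, full precision carried).
Sample 2: N=167, proportions 0.68263, 0.02994, 0.06587, 0.01198, 0.04192, 0.0479, 0.02395, 0.08383, 0.00599, 0.00599, giving 1−D = 0.51691.
Difference = |0.73962 − 0.51691| = 0.22271, i.e. 0.223 to 3 decimal places.

0.223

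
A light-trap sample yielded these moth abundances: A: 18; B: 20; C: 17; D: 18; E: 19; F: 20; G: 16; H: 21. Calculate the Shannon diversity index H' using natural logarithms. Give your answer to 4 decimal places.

Total N = 18+20+17+18+19+20+16+21 = 149, so the proportions are 0.120805, 0.134228, 0.114094, 0.120805, 0.127517, 0.134228, 0.107383, 0.14094 (working shown to 6 dp, full precision carried).
Each pᵢ ln pᵢ term: 0.120805×(-2.113575)=-0.255331, 0.134228×(-2.008214)=-0.269559, 0.114094×(-2.170733)=-0.247668, 0.120805×(-2.113575)=-0.255331, 0.127517×(-2.059507)=-0.262622, 0.134228×(-2.008214)=-0.269559, 0.107383×(-2.231358)=-0.239609, 0.14094×(-1.959424)=-0.276160.
Sum = -2.075839, so H' = 2.0758.

2.0758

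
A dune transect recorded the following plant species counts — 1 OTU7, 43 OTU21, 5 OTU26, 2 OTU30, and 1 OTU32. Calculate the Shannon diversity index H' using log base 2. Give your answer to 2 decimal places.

Total N = 1+43+5+2+1 = 52, so the proportions are 0.0192, 0.8269, 0.0962, 0.0385, 0.0192 (working shown to 4 dp, full precision carried).
Each pᵢ log₂ pᵢ term: 0.0192×(-5.7004)=-0.1096, 0.8269×(-0.2742)=-0.2267, 0.0962×(-3.3785)=-0.3249, 0.0385×(-4.7004)=-0.1808, 0.0192×(-5.7004)=-0.1096.
Sum = -0.9516, so H' = 0.95.

0.95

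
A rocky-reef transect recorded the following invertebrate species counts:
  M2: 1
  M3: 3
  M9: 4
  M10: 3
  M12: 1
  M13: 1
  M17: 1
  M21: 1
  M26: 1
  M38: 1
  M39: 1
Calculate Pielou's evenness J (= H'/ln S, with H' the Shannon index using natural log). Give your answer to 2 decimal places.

Total N = 1+3+4+3+1+1+1+1+1+1+1 = 18, so the proportions are 0.0556, 0.1667, 0.2222, 0.1667, 0.0556, 0.0556, 0.0556, 0.0556, 0.0556, 0.0556, 0.0556 (working shown to 4 dp, full precision carried).
H' = −Σ pᵢ ln pᵢ = −((-0.1606) + (-0.2986) + (-0.3342) + (-0.2986) + (-0.1606) + (-0.1606) + (-0.1606) + (-0.1606) + (-0.1606) + (-0.1606) + (-0.1606)) = 2.2161.
With S = 11 species, ln S = 2.3979, so J = 2.2161/2.3979 = 0.9242, i.e. 0.92 to 2 decimal places.

0.92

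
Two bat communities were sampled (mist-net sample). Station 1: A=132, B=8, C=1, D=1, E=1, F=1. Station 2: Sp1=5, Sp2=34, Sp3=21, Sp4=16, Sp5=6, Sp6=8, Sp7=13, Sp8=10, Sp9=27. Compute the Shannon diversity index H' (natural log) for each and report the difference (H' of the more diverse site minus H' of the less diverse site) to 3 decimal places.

Station 1: N=144, proportions 0.91667, 0.05556, 0.00694, 0.00694, 0.00694, 0.00694, giving H' = 0.37839 (working shown to 5 dp, full precision carried).
Station 2: N=140, proportions 0.03571, 0.24286, 0.15, 0.11429, 0.04286, 0.05714, 0.09286, 0.07143, 0.19286, giving H' = 2.02033.
Difference = |0.37839 − 2.02033| = 1.64194, i.e. 1.642 to 3 decimal places.

1.642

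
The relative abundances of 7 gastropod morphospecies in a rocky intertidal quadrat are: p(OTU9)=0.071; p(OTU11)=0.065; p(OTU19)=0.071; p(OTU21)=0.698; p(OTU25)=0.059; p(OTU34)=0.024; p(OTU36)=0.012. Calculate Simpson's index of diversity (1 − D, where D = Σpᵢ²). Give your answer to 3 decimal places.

0.494

D = 0.071² + 0.065² + 0.071² + 0.698² + 0.059² + 0.024² + 0.012² = 0.00504 + 0.00423 + 0.00504 + 0.48720 + 0.00348 + 0.00058 + 0.00014 = 0.50571 (working shown to 5 dp, full precision carried).
So 1 − D = 0.49429, i.e. 0.494 to 3 decimal places.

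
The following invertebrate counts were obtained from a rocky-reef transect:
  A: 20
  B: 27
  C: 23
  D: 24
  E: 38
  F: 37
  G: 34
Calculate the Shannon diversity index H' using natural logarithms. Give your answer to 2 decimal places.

Total N = 20+27+23+24+38+37+34 = 203, so the proportions are 0.0985, 0.133, 0.1133, 0.1182, 0.1872, 0.1823, 0.1675 (working shown to 4 dp, full precision carried).
Each pᵢ ln pᵢ term: 0.0985×(-2.3175)=-0.2283, 0.133×(-2.0174)=-0.2683, 0.1133×(-2.1777)=-0.2467, 0.1182×(-2.1352)=-0.2524, 0.1872×(-1.6756)=-0.3137, 0.1823×(-1.7023)=-0.3103, 0.1675×(-1.7868)=-0.2993.
Sum = -1.9190, so H' = 1.92.

1.92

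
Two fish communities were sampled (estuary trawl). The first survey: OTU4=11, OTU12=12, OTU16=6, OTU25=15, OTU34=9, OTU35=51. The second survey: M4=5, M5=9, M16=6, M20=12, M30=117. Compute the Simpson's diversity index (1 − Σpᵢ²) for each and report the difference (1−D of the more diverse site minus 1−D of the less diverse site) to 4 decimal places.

The first survey: N=104, proportions 0.1057692, 0.1153846, 0.0576923, 0.1442308, 0.0865385, 0.4903846, giving 1−D = 0.7034024 (working shown to 7 dp, full precision carried).
The second survey: N=149, proportions 0.033557, 0.0604027, 0.0402685, 0.0805369, 0.7852349, giving 1−D = 0.3705239.
Difference = |0.7034024 − 0.3705239| = 0.3328785, i.e. 0.3329 to 4 decimal places.

0.3329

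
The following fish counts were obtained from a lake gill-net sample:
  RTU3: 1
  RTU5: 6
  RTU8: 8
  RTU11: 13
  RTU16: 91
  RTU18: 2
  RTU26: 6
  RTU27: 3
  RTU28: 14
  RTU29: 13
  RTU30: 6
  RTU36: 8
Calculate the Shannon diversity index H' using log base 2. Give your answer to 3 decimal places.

2.488

Total N = 1+6+8+13+91+2+6+3+14+13+6+8 = 171, so the proportions are 0.00585, 0.03509, 0.04678, 0.07602, 0.53216, 0.0117, 0.03509, 0.01754, 0.08187, 0.07602, 0.03509, 0.04678 (working shown to 5 dp, full precision carried).
Each pᵢ log₂ pᵢ term: 0.00585×(-7.41785)=-0.04338, 0.03509×(-4.83289)=-0.16958, 0.04678×(-4.41785)=-0.20668, 0.07602×(-3.71741)=-0.28261, 0.53216×(-0.91006)=-0.48430, 0.0117×(-6.41785)=-0.07506, 0.03509×(-4.83289)=-0.16958, 0.01754×(-5.83289)=-0.10233, 0.08187×(-3.61050)=-0.29560, 0.07602×(-3.71741)=-0.28261, 0.03509×(-4.83289)=-0.16958, 0.04678×(-4.41785)=-0.20668.
Sum = -2.48798, so H' = 2.488.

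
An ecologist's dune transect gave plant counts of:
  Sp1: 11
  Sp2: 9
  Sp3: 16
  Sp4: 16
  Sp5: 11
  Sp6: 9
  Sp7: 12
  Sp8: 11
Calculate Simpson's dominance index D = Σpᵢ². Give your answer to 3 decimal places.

Total N = 11+9+16+16+11+9+12+11 = 95, so the proportions are 0.11579, 0.09474, 0.16842, 0.16842, 0.11579, 0.09474, 0.12632, 0.11579 (working shown to 5 dp, full precision carried).
D = 0.11579² + 0.09474² + 0.16842² + 0.16842² + 0.11579² + 0.09474² + 0.12632² + 0.11579² = 0.01341 + 0.00898 + 0.02837 + 0.02837 + 0.01341 + 0.00898 + 0.01596 + 0.01341 = 0.13086.
To 3 decimal places, D = 0.131.

0.131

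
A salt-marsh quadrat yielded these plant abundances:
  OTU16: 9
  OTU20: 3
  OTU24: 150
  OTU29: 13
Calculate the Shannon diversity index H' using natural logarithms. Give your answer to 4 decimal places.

Total N = 9+3+150+13 = 175, so the proportions are 0.051429, 0.017143, 0.857143, 0.074286 (working shown to 6 dp, full precision carried).
Each pᵢ ln pᵢ term: 0.051429×(-2.967561)=-0.152617, 0.017143×(-4.066174)=-0.069706, 0.857143×(-0.154151)=-0.132129, 0.074286×(-2.599837)=-0.193131.
Sum = -0.547583, so H' = 0.5476.

0.5476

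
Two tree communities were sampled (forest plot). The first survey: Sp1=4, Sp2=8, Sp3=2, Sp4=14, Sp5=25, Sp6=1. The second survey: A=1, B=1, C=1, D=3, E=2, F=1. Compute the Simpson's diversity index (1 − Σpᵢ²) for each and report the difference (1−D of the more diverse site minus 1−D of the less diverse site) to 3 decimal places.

0.101

The first survey: N=54, proportions 0.07407, 0.14815, 0.03704, 0.25926, 0.46296, 0.01852, giving 1−D = 0.68930 (working shown to 5 dp, full precision carried).
The second survey: N=9, proportions 0.11111, 0.11111, 0.11111, 0.33333, 0.22222, 0.11111, giving 1−D = 0.79012.
Difference = |0.68930 − 0.79012| = 0.10082, i.e. 0.101 to 3 decimal places.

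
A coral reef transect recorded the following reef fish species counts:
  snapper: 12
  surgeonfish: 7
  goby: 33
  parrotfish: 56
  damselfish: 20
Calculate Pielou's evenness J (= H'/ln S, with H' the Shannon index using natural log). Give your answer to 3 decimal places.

0.859

Total N = 12+7+33+56+20 = 128, so the proportions are 0.09375, 0.05469, 0.25781, 0.4375, 0.15625 (working shown to 5 dp, full precision carried).
H' = −Σ pᵢ ln pᵢ = −((-0.22192) + (-0.15893) + (-0.34947) + (-0.36167) + (-0.29005)) = 1.38204.
With S = 5 species, ln S = 1.60944, so J = 1.38204/1.60944 = 0.85871, i.e. 0.859 to 3 decimal places.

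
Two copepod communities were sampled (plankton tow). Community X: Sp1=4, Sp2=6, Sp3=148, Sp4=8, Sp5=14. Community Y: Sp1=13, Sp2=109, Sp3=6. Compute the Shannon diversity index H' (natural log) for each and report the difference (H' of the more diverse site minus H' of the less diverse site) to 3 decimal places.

Community X: N=180, proportions 0.022222, 0.033333, 0.822222, 0.044444, 0.077778, giving H' = 0.695926 (working shown to 6 dp, full precision carried).
Community Y: N=128, proportions 0.101562, 0.851562, 0.046875, giving H' = 0.512563.
Difference = |0.695926 − 0.512563| = 0.183363, i.e. 0.183 to 3 decimal places.

0.183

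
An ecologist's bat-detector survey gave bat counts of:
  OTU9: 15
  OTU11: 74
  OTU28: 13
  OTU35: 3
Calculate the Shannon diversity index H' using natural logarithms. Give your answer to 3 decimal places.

0.885

Total N = 15+74+13+3 = 105, so the proportions are 0.14286, 0.70476, 0.12381, 0.02857 (working shown to 5 dp, full precision carried).
Each pᵢ ln pᵢ term: 0.14286×(-1.94591)=-0.27799, 0.70476×(-0.34990)=-0.24659, 0.12381×(-2.08901)=-0.25864, 0.02857×(-3.55535)=-0.10158.
Sum = -0.88480, so H' = 0.885.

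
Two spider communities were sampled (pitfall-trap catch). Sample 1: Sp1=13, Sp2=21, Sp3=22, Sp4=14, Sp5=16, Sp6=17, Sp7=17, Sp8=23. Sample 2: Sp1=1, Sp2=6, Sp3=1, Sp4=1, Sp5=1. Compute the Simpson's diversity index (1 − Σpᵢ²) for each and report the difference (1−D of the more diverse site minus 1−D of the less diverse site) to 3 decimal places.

0.270

Sample 1: N=143, proportions 0.09091, 0.14685, 0.15385, 0.0979, 0.11189, 0.11888, 0.11888, 0.16084, giving 1−D = 0.87026 (working shown to 5 dp, full precision carried).
Sample 2: N=10, proportions 0.1, 0.6, 0.1, 0.1, 0.1, giving 1−D = 0.60000.
Difference = |0.87026 − 0.60000| = 0.27026, i.e. 0.270 to 3 decimal places.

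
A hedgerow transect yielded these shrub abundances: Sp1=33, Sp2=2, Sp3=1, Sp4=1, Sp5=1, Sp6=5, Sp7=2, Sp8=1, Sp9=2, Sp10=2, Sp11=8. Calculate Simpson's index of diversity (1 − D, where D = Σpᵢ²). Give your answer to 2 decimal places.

0.64

Total N = 33+2+1+1+1+5+2+1+2+2+8 = 58, so the proportions are 0.569, 0.0345, 0.0172, 0.0172, 0.0172, 0.0862, 0.0345, 0.0172, 0.0345, 0.0345, 0.1379 (working shown to 4 dp, full precision carried).
D = 0.569² + 0.0345² + 0.0172² + 0.0172² + 0.0172² + 0.0862² + 0.0345² + 0.0172² + 0.0345² + 0.0345² + 0.1379² = 0.3237 + 0.0012 + 0.0003 + 0.0003 + 0.0003 + 0.0074 + 0.0012 + 0.0003 + 0.0012 + 0.0012 + 0.0190 = 0.3561.
So 1 − D = 0.6439, i.e. 0.64 to 2 decimal places.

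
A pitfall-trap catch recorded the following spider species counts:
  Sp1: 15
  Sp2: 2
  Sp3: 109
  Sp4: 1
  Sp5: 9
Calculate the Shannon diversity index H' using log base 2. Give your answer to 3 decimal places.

1.008

Total N = 15+2+109+1+9 = 136, so the proportions are 0.11029, 0.01471, 0.80147, 0.00735, 0.06618 (working shown to 5 dp, full precision carried).
Each pᵢ log₂ pᵢ term: 0.11029×(-3.18057)=-0.35080, 0.01471×(-6.08746)=-0.08952, 0.80147×(-0.31928)=-0.25589, 0.00735×(-7.08746)=-0.05211, 0.06618×(-3.91754)=-0.25925.
Sum = -1.00757, so H' = 1.008.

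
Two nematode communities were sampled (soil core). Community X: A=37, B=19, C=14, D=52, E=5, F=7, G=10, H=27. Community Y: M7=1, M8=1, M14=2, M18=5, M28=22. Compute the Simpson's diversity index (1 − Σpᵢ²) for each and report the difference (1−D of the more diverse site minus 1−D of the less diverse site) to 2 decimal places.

0.35

Community X: N=171, proportions 0.2164, 0.1111, 0.0819, 0.3041, 0.0292, 0.0409, 0.0585, 0.1579, giving 1−D = 0.8108 (working shown to 4 dp, full precision carried).
Community Y: N=31, proportions 0.0323, 0.0323, 0.0645, 0.1613, 0.7097, giving 1−D = 0.4641.
Difference = |0.8108 − 0.4641| = 0.3467, i.e. 0.35 to 2 decimal places.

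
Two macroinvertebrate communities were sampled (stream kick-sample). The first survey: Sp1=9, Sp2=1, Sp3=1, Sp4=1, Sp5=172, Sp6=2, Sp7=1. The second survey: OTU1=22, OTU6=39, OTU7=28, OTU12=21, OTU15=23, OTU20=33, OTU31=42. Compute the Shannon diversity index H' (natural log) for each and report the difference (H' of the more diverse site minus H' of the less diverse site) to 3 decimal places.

1.528

The first survey: N=187, proportions 0.04813, 0.00535, 0.00535, 0.00535, 0.91979, 0.0107, 0.00535, giving H' = 0.38335 (working shown to 5 dp, full precision carried).
The second survey: N=208, proportions 0.10577, 0.1875, 0.13462, 0.10096, 0.11058, 0.15865, 0.20192, giving H' = 1.91157.
Difference = |0.38335 − 1.91157| = 1.52822, i.e. 1.528 to 3 decimal places.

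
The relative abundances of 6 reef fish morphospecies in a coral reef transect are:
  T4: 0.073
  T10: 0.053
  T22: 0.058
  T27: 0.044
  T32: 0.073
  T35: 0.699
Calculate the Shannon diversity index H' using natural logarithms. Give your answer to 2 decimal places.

Each pᵢ ln pᵢ term (working shown to 4 dp, full precision carried): 0.073×(-2.6173)=-0.1911, 0.053×(-2.9375)=-0.1557, 0.058×(-2.8473)=-0.1651, 0.044×(-3.1236)=-0.1374, 0.073×(-2.6173)=-0.1911, 0.699×(-0.3581)=-0.2503.
Sum = -1.0907, so H' = 1.09.

1.09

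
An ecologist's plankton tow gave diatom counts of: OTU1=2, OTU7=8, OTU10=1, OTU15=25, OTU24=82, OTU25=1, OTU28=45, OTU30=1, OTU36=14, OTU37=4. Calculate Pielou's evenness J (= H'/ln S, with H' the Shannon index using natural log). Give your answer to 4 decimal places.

0.6638

Total N = 2+8+1+25+82+1+45+1+14+4 = 183, so the proportions are 0.010929, 0.043716, 0.005464, 0.136612, 0.448087, 0.005464, 0.245902, 0.005464, 0.076503, 0.021858 (working shown to 6 dp, full precision carried).
H' = −Σ pᵢ ln pᵢ = −((-0.049359) + (-0.136833) + (-0.028467) + (-0.271941) + (-0.359710) + (-0.028467) + (-0.344957) + (-0.028467) + (-0.196645) + (-0.083567)) = 1.528412.
With S = 10 species, ln S = 2.302585, so J = 1.528412/2.302585 = 0.663781, i.e. 0.6638 to 4 decimal places.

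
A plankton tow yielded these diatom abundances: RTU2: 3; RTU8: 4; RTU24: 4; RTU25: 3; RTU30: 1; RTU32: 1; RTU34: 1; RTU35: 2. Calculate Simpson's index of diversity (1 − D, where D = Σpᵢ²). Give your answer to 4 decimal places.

0.8421

Total N = 3+4+4+3+1+1+1+2 = 19, so the proportions are 0.157895, 0.210526, 0.210526, 0.157895, 0.052632, 0.052632, 0.052632, 0.105263 (working shown to 6 dp, full precision carried).
D = 0.157895² + 0.210526² + 0.210526² + 0.157895² + 0.052632² + 0.052632² + 0.052632² + 0.105263² = 0.024931 + 0.044321 + 0.044321 + 0.024931 + 0.002770 + 0.002770 + 0.002770 + 0.011080 = 0.157895.
So 1 − D = 0.842105, i.e. 0.8421 to 4 decimal places.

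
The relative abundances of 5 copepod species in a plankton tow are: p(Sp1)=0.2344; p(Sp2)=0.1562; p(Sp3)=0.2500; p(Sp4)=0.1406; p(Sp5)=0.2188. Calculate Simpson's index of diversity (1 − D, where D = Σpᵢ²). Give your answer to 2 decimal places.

D = 0.2344² + 0.1562² + 0.25² + 0.1406² + 0.2188² = 0.0549 + 0.0244 + 0.0625 + 0.0198 + 0.0479 = 0.2095 (working shown to 4 dp, full precision carried).
So 1 − D = 0.7905, i.e. 0.79 to 2 decimal places.

0.79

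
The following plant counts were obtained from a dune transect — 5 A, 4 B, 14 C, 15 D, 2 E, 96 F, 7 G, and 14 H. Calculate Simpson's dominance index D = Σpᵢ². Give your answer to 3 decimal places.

0.403

Total N = 5+4+14+15+2+96+7+14 = 157, so the proportions are 0.03185, 0.02548, 0.08917, 0.09554, 0.01274, 0.61146, 0.04459, 0.08917 (working shown to 5 dp, full precision carried).
D = 0.03185² + 0.02548² + 0.08917² + 0.09554² + 0.01274² + 0.61146² + 0.04459² + 0.08917² = 0.00101 + 0.00065 + 0.00795 + 0.00913 + 0.00016 + 0.37389 + 0.00199 + 0.00795 = 0.40273.
To 3 decimal places, D = 0.403.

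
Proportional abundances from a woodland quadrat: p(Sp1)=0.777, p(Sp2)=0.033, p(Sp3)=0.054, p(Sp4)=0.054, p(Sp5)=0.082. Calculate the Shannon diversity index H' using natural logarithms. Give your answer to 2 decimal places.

0.83

Each pᵢ ln pᵢ term (working shown to 4 dp, full precision carried): 0.777×(-0.2523)=-0.1960, 0.033×(-3.4112)=-0.1126, 0.054×(-2.9188)=-0.1576, 0.054×(-2.9188)=-0.1576, 0.082×(-2.5010)=-0.2051.
Sum = -0.8289, so H' = 0.83.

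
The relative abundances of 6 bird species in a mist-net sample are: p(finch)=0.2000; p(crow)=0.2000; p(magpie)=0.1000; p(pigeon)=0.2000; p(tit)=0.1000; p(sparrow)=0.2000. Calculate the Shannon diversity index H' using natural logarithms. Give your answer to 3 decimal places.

Each pᵢ ln pᵢ term (working shown to 5 dp, full precision carried): 0.2×(-1.60944)=-0.32189, 0.2×(-1.60944)=-0.32189, 0.1×(-2.30259)=-0.23026, 0.2×(-1.60944)=-0.32189, 0.1×(-2.30259)=-0.23026, 0.2×(-1.60944)=-0.32189.
Sum = -1.74807, so H' = 1.748.

1.748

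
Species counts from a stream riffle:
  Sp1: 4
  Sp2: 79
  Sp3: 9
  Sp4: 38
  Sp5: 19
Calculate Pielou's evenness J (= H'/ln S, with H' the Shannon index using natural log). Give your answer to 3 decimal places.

0.754

Total N = 4+79+9+38+19 = 149, so the proportions are 0.02685, 0.5302, 0.0604, 0.25503, 0.12752 (working shown to 5 dp, full precision carried).
H' = −Σ pᵢ ln pᵢ = −((-0.09712) + (-0.33641) + (-0.16953) + (-0.34847) + (-0.26262)) = 1.21415.
With S = 5 species, ln S = 1.60944, so J = 1.21415/1.60944 = 0.75440, i.e. 0.754 to 3 decimal places.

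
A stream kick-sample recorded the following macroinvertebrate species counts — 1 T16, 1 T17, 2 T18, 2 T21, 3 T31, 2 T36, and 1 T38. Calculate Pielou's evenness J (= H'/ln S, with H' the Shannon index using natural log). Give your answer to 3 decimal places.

0.958

Total N = 1+1+2+2+3+2+1 = 12, so the proportions are 0.08333, 0.08333, 0.16667, 0.16667, 0.25, 0.16667, 0.08333 (working shown to 5 dp, full precision carried).
H' = −Σ pᵢ ln pᵢ = −((-0.20708) + (-0.20708) + (-0.29863) + (-0.29863) + (-0.34657) + (-0.29863) + (-0.20708)) = 1.86368.
With S = 7 species, ln S = 1.94591, so J = 1.86368/1.94591 = 0.95774, i.e. 0.958 to 3 decimal places.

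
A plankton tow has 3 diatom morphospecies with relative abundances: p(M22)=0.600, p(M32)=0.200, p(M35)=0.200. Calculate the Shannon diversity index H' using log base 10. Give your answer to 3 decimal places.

0.413

Each pᵢ log₁₀ pᵢ term (working shown to 5 dp, full precision carried): 0.6×(-0.22185)=-0.13311, 0.2×(-0.69897)=-0.13979, 0.2×(-0.69897)=-0.13979.
Sum = -0.41270, so H' = 0.413.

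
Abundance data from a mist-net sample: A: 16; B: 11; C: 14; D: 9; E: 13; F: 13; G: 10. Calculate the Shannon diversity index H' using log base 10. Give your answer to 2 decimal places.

Total N = 16+11+14+9+13+13+10 = 86, so the proportions are 0.186, 0.1279, 0.1628, 0.1047, 0.1512, 0.1512, 0.1163 (working shown to 4 dp, full precision carried).
Each pᵢ log₁₀ pᵢ term: 0.186×(-0.7304)=-0.1359, 0.1279×(-0.8931)=-0.1142, 0.1628×(-0.7884)=-0.1283, 0.1047×(-0.9803)=-0.1026, 0.1512×(-0.8206)=-0.1240, 0.1512×(-0.8206)=-0.1240, 0.1163×(-0.9345)=-0.1087.
Sum = -0.8378, so H' = 0.84.

0.84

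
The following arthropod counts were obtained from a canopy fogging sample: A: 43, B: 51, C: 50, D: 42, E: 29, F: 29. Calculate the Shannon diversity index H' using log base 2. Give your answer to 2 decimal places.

Total N = 43+51+50+42+29+29 = 244, so the proportions are 0.1762, 0.209, 0.2049, 0.1721, 0.1189, 0.1189 (working shown to 4 dp, full precision carried).
Each pᵢ log₂ pᵢ term: 0.1762×(-2.5045)=-0.4414, 0.209×(-2.2583)=-0.4720, 0.2049×(-2.2869)=-0.4686, 0.1721×(-2.5384)=-0.4369, 0.1189×(-3.0728)=-0.3652, 0.1189×(-3.0728)=-0.3652.
Sum = -2.5494, so H' = 2.55.

2.55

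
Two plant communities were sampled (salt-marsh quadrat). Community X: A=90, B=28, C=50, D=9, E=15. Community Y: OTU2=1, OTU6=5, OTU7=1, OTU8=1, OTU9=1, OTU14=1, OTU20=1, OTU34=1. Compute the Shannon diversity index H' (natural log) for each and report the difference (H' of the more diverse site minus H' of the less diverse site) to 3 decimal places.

Community X: N=192, proportions 0.46875, 0.14583, 0.26042, 0.04688, 0.07812, giving H' = 1.32895 (working shown to 5 dp, full precision carried).
Community Y: N=12, proportions 0.08333, 0.41667, 0.08333, 0.08333, 0.08333, 0.08333, 0.08333, 0.08333, giving H' = 1.81431.
Difference = |1.32895 − 1.81431| = 0.48536, i.e. 0.485 to 3 decimal places.

0.485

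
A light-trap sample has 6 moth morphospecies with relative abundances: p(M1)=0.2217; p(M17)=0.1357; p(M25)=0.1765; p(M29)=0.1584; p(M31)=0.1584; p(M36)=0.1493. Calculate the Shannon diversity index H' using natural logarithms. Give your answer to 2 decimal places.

Each pᵢ ln pᵢ term (working shown to 4 dp, full precision carried): 0.2217×(-1.5064)=-0.3340, 0.1357×(-1.9973)=-0.2710, 0.1765×(-1.7344)=-0.3061, 0.1584×(-1.8426)=-0.2919, 0.1584×(-1.8426)=-0.2919, 0.1493×(-1.9018)=-0.2839.
Sum = -1.7788, so H' = 1.78.

1.78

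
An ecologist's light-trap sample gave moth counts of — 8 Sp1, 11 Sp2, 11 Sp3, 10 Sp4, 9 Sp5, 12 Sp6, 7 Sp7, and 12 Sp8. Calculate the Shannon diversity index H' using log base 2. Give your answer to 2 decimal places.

Total N = 8+11+11+10+9+12+7+12 = 80, so the proportions are 0.1, 0.1375, 0.1375, 0.125, 0.1125, 0.15, 0.0875, 0.15 (working shown to 4 dp, full precision carried).
Each pᵢ log₂ pᵢ term: 0.1×(-3.3219)=-0.3322, 0.1375×(-2.8625)=-0.3936, 0.1375×(-2.8625)=-0.3936, 0.125×(-3.0000)=-0.3750, 0.1125×(-3.1520)=-0.3546, 0.15×(-2.7370)=-0.4105, 0.0875×(-3.5146)=-0.3075, 0.15×(-2.7370)=-0.4105.
Sum = -2.9776, so H' = 2.98.

2.98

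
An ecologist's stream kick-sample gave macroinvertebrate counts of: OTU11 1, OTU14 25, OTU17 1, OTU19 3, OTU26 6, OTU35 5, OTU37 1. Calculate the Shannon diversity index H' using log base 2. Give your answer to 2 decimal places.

Total N = 1+25+1+3+6+5+1 = 42, so the proportions are 0.0238, 0.5952, 0.0238, 0.0714, 0.1429, 0.119, 0.0238 (working shown to 4 dp, full precision carried).
Each pᵢ log₂ pᵢ term: 0.0238×(-5.3923)=-0.1284, 0.5952×(-0.7485)=-0.4455, 0.0238×(-5.3923)=-0.1284, 0.0714×(-3.8074)=-0.2720, 0.1429×(-2.8074)=-0.4011, 0.119×(-3.0704)=-0.3655, 0.0238×(-5.3923)=-0.1284.
Sum = -1.8692, so H' = 1.87.

1.87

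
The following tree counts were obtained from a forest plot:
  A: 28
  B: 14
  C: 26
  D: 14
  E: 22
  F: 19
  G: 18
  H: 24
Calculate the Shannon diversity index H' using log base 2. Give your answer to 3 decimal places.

Total N = 28+14+26+14+22+19+18+24 = 165, so the proportions are 0.1697, 0.08485, 0.15758, 0.08485, 0.13333, 0.11515, 0.10909, 0.14545 (working shown to 5 dp, full precision carried).
Each pᵢ log₂ pᵢ term: 0.1697×(-2.55897)=-0.43425, 0.08485×(-3.55897)=-0.30197, 0.15758×(-2.66588)=-0.42008, 0.08485×(-3.55897)=-0.30197, 0.13333×(-2.90689)=-0.38759, 0.11515×(-3.11839)=-0.35909, 0.10909×(-3.19640)=-0.34870, 0.14545×(-2.78136)=-0.40456.
Sum = -2.95821, so H' = 2.958.

2.958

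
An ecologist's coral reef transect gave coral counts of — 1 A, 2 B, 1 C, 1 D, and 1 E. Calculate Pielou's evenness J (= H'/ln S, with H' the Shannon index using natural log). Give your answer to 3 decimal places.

Total N = 1+2+1+1+1 = 6, so the proportions are 0.16667, 0.33333, 0.16667, 0.16667, 0.16667 (working shown to 5 dp, full precision carried).
H' = −Σ pᵢ ln pᵢ = −((-0.29863) + (-0.36620) + (-0.29863) + (-0.29863) + (-0.29863)) = 1.56071.
With S = 5 species, ln S = 1.60944, so J = 1.56071/1.60944 = 0.96972, i.e. 0.970 to 3 decimal places.

0.970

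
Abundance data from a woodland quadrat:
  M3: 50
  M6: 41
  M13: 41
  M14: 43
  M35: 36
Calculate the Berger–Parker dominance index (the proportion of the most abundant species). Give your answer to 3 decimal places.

Total N = 50+41+41+43+36 = 211, so the proportions are 0.23697, 0.19431, 0.19431, 0.20379, 0.17062 (working shown to 5 dp, full precision carried).
The largest proportion is 0.23697, i.e. d = 0.237 to 3 decimal places.

0.237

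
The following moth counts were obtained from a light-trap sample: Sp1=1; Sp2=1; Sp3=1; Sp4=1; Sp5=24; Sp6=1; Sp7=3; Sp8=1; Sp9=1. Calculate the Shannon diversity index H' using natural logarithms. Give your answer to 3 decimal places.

1.186

Total N = 1+1+1+1+24+1+3+1+1 = 34, so the proportions are 0.02941, 0.02941, 0.02941, 0.02941, 0.70588, 0.02941, 0.08824, 0.02941, 0.02941 (working shown to 5 dp, full precision carried).
Each pᵢ ln pᵢ term: 0.02941×(-3.52636)=-0.10372, 0.02941×(-3.52636)=-0.10372, 0.02941×(-3.52636)=-0.10372, 0.02941×(-3.52636)=-0.10372, 0.70588×(-0.34831)=-0.24586, 0.02941×(-3.52636)=-0.10372, 0.08824×(-2.42775)=-0.21421, 0.02941×(-3.52636)=-0.10372, 0.02941×(-3.52636)=-0.10372.
Sum = -1.18609, so H' = 1.186.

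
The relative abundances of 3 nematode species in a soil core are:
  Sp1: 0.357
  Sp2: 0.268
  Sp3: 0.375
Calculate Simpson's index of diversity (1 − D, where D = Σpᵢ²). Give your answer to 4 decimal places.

D = 0.357² + 0.268² + 0.375² = 0.127449 + 0.071824 + 0.140625 = 0.339898 (working shown to 6 dp, full precision carried).
So 1 − D = 0.660102, i.e. 0.6601 to 4 decimal places.

0.6601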